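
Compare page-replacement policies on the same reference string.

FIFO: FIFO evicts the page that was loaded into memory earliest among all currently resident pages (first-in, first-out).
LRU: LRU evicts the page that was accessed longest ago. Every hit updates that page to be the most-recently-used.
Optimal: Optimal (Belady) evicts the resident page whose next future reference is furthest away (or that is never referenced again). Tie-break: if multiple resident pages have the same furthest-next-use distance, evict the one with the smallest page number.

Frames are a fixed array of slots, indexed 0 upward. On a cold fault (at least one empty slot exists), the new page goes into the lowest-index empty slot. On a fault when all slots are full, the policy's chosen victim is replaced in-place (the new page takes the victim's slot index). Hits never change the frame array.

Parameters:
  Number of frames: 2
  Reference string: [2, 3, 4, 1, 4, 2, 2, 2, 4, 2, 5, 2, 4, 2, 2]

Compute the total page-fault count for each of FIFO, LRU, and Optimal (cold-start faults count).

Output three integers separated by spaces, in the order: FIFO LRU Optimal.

--- FIFO ---
  step 0: ref 2 -> FAULT, frames=[2,-] (faults so far: 1)
  step 1: ref 3 -> FAULT, frames=[2,3] (faults so far: 2)
  step 2: ref 4 -> FAULT, evict 2, frames=[4,3] (faults so far: 3)
  step 3: ref 1 -> FAULT, evict 3, frames=[4,1] (faults so far: 4)
  step 4: ref 4 -> HIT, frames=[4,1] (faults so far: 4)
  step 5: ref 2 -> FAULT, evict 4, frames=[2,1] (faults so far: 5)
  step 6: ref 2 -> HIT, frames=[2,1] (faults so far: 5)
  step 7: ref 2 -> HIT, frames=[2,1] (faults so far: 5)
  step 8: ref 4 -> FAULT, evict 1, frames=[2,4] (faults so far: 6)
  step 9: ref 2 -> HIT, frames=[2,4] (faults so far: 6)
  step 10: ref 5 -> FAULT, evict 2, frames=[5,4] (faults so far: 7)
  step 11: ref 2 -> FAULT, evict 4, frames=[5,2] (faults so far: 8)
  step 12: ref 4 -> FAULT, evict 5, frames=[4,2] (faults so far: 9)
  step 13: ref 2 -> HIT, frames=[4,2] (faults so far: 9)
  step 14: ref 2 -> HIT, frames=[4,2] (faults so far: 9)
  FIFO total faults: 9
--- LRU ---
  step 0: ref 2 -> FAULT, frames=[2,-] (faults so far: 1)
  step 1: ref 3 -> FAULT, frames=[2,3] (faults so far: 2)
  step 2: ref 4 -> FAULT, evict 2, frames=[4,3] (faults so far: 3)
  step 3: ref 1 -> FAULT, evict 3, frames=[4,1] (faults so far: 4)
  step 4: ref 4 -> HIT, frames=[4,1] (faults so far: 4)
  step 5: ref 2 -> FAULT, evict 1, frames=[4,2] (faults so far: 5)
  step 6: ref 2 -> HIT, frames=[4,2] (faults so far: 5)
  step 7: ref 2 -> HIT, frames=[4,2] (faults so far: 5)
  step 8: ref 4 -> HIT, frames=[4,2] (faults so far: 5)
  step 9: ref 2 -> HIT, frames=[4,2] (faults so far: 5)
  step 10: ref 5 -> FAULT, evict 4, frames=[5,2] (faults so far: 6)
  step 11: ref 2 -> HIT, frames=[5,2] (faults so far: 6)
  step 12: ref 4 -> FAULT, evict 5, frames=[4,2] (faults so far: 7)
  step 13: ref 2 -> HIT, frames=[4,2] (faults so far: 7)
  step 14: ref 2 -> HIT, frames=[4,2] (faults so far: 7)
  LRU total faults: 7
--- Optimal ---
  step 0: ref 2 -> FAULT, frames=[2,-] (faults so far: 1)
  step 1: ref 3 -> FAULT, frames=[2,3] (faults so far: 2)
  step 2: ref 4 -> FAULT, evict 3, frames=[2,4] (faults so far: 3)
  step 3: ref 1 -> FAULT, evict 2, frames=[1,4] (faults so far: 4)
  step 4: ref 4 -> HIT, frames=[1,4] (faults so far: 4)
  step 5: ref 2 -> FAULT, evict 1, frames=[2,4] (faults so far: 5)
  step 6: ref 2 -> HIT, frames=[2,4] (faults so far: 5)
  step 7: ref 2 -> HIT, frames=[2,4] (faults so far: 5)
  step 8: ref 4 -> HIT, frames=[2,4] (faults so far: 5)
  step 9: ref 2 -> HIT, frames=[2,4] (faults so far: 5)
  step 10: ref 5 -> FAULT, evict 4, frames=[2,5] (faults so far: 6)
  step 11: ref 2 -> HIT, frames=[2,5] (faults so far: 6)
  step 12: ref 4 -> FAULT, evict 5, frames=[2,4] (faults so far: 7)
  step 13: ref 2 -> HIT, frames=[2,4] (faults so far: 7)
  step 14: ref 2 -> HIT, frames=[2,4] (faults so far: 7)
  Optimal total faults: 7

Answer: 9 7 7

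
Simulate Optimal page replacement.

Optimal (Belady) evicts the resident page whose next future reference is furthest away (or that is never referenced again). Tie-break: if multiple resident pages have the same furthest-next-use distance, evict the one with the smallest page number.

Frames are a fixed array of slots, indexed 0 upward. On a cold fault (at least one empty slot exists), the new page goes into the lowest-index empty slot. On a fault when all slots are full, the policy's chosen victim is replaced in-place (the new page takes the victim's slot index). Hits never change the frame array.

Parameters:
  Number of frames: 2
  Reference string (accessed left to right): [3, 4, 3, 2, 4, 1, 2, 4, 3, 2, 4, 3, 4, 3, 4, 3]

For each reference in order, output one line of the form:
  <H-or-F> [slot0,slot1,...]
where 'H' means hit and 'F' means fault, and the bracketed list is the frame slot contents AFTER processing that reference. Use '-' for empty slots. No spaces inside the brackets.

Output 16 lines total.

F [3,-]
F [3,4]
H [3,4]
F [2,4]
H [2,4]
F [2,1]
H [2,1]
F [2,4]
F [2,3]
H [2,3]
F [4,3]
H [4,3]
H [4,3]
H [4,3]
H [4,3]
H [4,3]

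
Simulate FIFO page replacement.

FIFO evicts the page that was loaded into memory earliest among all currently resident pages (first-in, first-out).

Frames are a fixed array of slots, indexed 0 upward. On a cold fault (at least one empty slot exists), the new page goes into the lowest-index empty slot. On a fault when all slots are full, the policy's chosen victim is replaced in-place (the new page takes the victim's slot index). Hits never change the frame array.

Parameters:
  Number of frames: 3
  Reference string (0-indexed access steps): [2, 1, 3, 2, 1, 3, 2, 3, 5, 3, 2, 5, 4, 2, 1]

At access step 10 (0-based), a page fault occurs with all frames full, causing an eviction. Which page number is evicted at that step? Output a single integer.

Step 0: ref 2 -> FAULT, frames=[2,-,-]
Step 1: ref 1 -> FAULT, frames=[2,1,-]
Step 2: ref 3 -> FAULT, frames=[2,1,3]
Step 3: ref 2 -> HIT, frames=[2,1,3]
Step 4: ref 1 -> HIT, frames=[2,1,3]
Step 5: ref 3 -> HIT, frames=[2,1,3]
Step 6: ref 2 -> HIT, frames=[2,1,3]
Step 7: ref 3 -> HIT, frames=[2,1,3]
Step 8: ref 5 -> FAULT, evict 2, frames=[5,1,3]
Step 9: ref 3 -> HIT, frames=[5,1,3]
Step 10: ref 2 -> FAULT, evict 1, frames=[5,2,3]
At step 10: evicted page 1

Answer: 1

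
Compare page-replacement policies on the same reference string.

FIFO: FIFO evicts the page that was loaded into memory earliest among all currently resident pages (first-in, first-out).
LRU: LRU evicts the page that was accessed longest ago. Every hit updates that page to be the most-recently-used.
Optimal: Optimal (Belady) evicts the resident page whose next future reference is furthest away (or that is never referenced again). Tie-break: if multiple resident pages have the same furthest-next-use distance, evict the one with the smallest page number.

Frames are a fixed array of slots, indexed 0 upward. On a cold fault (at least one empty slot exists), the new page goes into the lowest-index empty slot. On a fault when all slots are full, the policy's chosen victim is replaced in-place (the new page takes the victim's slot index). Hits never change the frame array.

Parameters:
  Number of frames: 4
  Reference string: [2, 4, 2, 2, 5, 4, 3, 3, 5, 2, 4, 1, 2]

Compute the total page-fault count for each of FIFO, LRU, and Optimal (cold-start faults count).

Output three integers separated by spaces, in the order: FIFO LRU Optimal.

--- FIFO ---
  step 0: ref 2 -> FAULT, frames=[2,-,-,-] (faults so far: 1)
  step 1: ref 4 -> FAULT, frames=[2,4,-,-] (faults so far: 2)
  step 2: ref 2 -> HIT, frames=[2,4,-,-] (faults so far: 2)
  step 3: ref 2 -> HIT, frames=[2,4,-,-] (faults so far: 2)
  step 4: ref 5 -> FAULT, frames=[2,4,5,-] (faults so far: 3)
  step 5: ref 4 -> HIT, frames=[2,4,5,-] (faults so far: 3)
  step 6: ref 3 -> FAULT, frames=[2,4,5,3] (faults so far: 4)
  step 7: ref 3 -> HIT, frames=[2,4,5,3] (faults so far: 4)
  step 8: ref 5 -> HIT, frames=[2,4,5,3] (faults so far: 4)
  step 9: ref 2 -> HIT, frames=[2,4,5,3] (faults so far: 4)
  step 10: ref 4 -> HIT, frames=[2,4,5,3] (faults so far: 4)
  step 11: ref 1 -> FAULT, evict 2, frames=[1,4,5,3] (faults so far: 5)
  step 12: ref 2 -> FAULT, evict 4, frames=[1,2,5,3] (faults so far: 6)
  FIFO total faults: 6
--- LRU ---
  step 0: ref 2 -> FAULT, frames=[2,-,-,-] (faults so far: 1)
  step 1: ref 4 -> FAULT, frames=[2,4,-,-] (faults so far: 2)
  step 2: ref 2 -> HIT, frames=[2,4,-,-] (faults so far: 2)
  step 3: ref 2 -> HIT, frames=[2,4,-,-] (faults so far: 2)
  step 4: ref 5 -> FAULT, frames=[2,4,5,-] (faults so far: 3)
  step 5: ref 4 -> HIT, frames=[2,4,5,-] (faults so far: 3)
  step 6: ref 3 -> FAULT, frames=[2,4,5,3] (faults so far: 4)
  step 7: ref 3 -> HIT, frames=[2,4,5,3] (faults so far: 4)
  step 8: ref 5 -> HIT, frames=[2,4,5,3] (faults so far: 4)
  step 9: ref 2 -> HIT, frames=[2,4,5,3] (faults so far: 4)
  step 10: ref 4 -> HIT, frames=[2,4,5,3] (faults so far: 4)
  step 11: ref 1 -> FAULT, evict 3, frames=[2,4,5,1] (faults so far: 5)
  step 12: ref 2 -> HIT, frames=[2,4,5,1] (faults so far: 5)
  LRU total faults: 5
--- Optimal ---
  step 0: ref 2 -> FAULT, frames=[2,-,-,-] (faults so far: 1)
  step 1: ref 4 -> FAULT, frames=[2,4,-,-] (faults so far: 2)
  step 2: ref 2 -> HIT, frames=[2,4,-,-] (faults so far: 2)
  step 3: ref 2 -> HIT, frames=[2,4,-,-] (faults so far: 2)
  step 4: ref 5 -> FAULT, frames=[2,4,5,-] (faults so far: 3)
  step 5: ref 4 -> HIT, frames=[2,4,5,-] (faults so far: 3)
  step 6: ref 3 -> FAULT, frames=[2,4,5,3] (faults so far: 4)
  step 7: ref 3 -> HIT, frames=[2,4,5,3] (faults so far: 4)
  step 8: ref 5 -> HIT, frames=[2,4,5,3] (faults so far: 4)
  step 9: ref 2 -> HIT, frames=[2,4,5,3] (faults so far: 4)
  step 10: ref 4 -> HIT, frames=[2,4,5,3] (faults so far: 4)
  step 11: ref 1 -> FAULT, evict 3, frames=[2,4,5,1] (faults so far: 5)
  step 12: ref 2 -> HIT, frames=[2,4,5,1] (faults so far: 5)
  Optimal total faults: 5

Answer: 6 5 5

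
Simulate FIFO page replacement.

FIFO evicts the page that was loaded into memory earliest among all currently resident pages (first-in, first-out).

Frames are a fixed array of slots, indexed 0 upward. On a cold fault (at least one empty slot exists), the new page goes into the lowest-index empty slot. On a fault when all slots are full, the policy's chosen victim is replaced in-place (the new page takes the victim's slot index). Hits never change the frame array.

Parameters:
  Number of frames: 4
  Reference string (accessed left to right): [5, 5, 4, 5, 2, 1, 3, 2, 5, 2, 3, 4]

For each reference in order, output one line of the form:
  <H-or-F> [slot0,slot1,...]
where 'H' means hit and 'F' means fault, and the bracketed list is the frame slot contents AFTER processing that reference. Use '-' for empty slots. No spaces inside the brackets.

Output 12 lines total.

F [5,-,-,-]
H [5,-,-,-]
F [5,4,-,-]
H [5,4,-,-]
F [5,4,2,-]
F [5,4,2,1]
F [3,4,2,1]
H [3,4,2,1]
F [3,5,2,1]
H [3,5,2,1]
H [3,5,2,1]
F [3,5,4,1]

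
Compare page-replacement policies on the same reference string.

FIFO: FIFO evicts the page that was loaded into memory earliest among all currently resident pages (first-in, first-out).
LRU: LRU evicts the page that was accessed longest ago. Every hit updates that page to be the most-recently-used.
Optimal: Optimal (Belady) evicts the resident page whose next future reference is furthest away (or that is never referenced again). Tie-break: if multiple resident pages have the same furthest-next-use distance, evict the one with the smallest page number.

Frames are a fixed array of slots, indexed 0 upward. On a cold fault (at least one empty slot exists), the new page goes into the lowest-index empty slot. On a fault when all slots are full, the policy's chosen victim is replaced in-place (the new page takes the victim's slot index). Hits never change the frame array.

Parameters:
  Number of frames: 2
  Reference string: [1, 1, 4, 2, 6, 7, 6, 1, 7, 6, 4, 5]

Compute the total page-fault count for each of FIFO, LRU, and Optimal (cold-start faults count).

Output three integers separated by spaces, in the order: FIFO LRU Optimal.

--- FIFO ---
  step 0: ref 1 -> FAULT, frames=[1,-] (faults so far: 1)
  step 1: ref 1 -> HIT, frames=[1,-] (faults so far: 1)
  step 2: ref 4 -> FAULT, frames=[1,4] (faults so far: 2)
  step 3: ref 2 -> FAULT, evict 1, frames=[2,4] (faults so far: 3)
  step 4: ref 6 -> FAULT, evict 4, frames=[2,6] (faults so far: 4)
  step 5: ref 7 -> FAULT, evict 2, frames=[7,6] (faults so far: 5)
  step 6: ref 6 -> HIT, frames=[7,6] (faults so far: 5)
  step 7: ref 1 -> FAULT, evict 6, frames=[7,1] (faults so far: 6)
  step 8: ref 7 -> HIT, frames=[7,1] (faults so far: 6)
  step 9: ref 6 -> FAULT, evict 7, frames=[6,1] (faults so far: 7)
  step 10: ref 4 -> FAULT, evict 1, frames=[6,4] (faults so far: 8)
  step 11: ref 5 -> FAULT, evict 6, frames=[5,4] (faults so far: 9)
  FIFO total faults: 9
--- LRU ---
  step 0: ref 1 -> FAULT, frames=[1,-] (faults so far: 1)
  step 1: ref 1 -> HIT, frames=[1,-] (faults so far: 1)
  step 2: ref 4 -> FAULT, frames=[1,4] (faults so far: 2)
  step 3: ref 2 -> FAULT, evict 1, frames=[2,4] (faults so far: 3)
  step 4: ref 6 -> FAULT, evict 4, frames=[2,6] (faults so far: 4)
  step 5: ref 7 -> FAULT, evict 2, frames=[7,6] (faults so far: 5)
  step 6: ref 6 -> HIT, frames=[7,6] (faults so far: 5)
  step 7: ref 1 -> FAULT, evict 7, frames=[1,6] (faults so far: 6)
  step 8: ref 7 -> FAULT, evict 6, frames=[1,7] (faults so far: 7)
  step 9: ref 6 -> FAULT, evict 1, frames=[6,7] (faults so far: 8)
  step 10: ref 4 -> FAULT, evict 7, frames=[6,4] (faults so far: 9)
  step 11: ref 5 -> FAULT, evict 6, frames=[5,4] (faults so far: 10)
  LRU total faults: 10
--- Optimal ---
  step 0: ref 1 -> FAULT, frames=[1,-] (faults so far: 1)
  step 1: ref 1 -> HIT, frames=[1,-] (faults so far: 1)
  step 2: ref 4 -> FAULT, frames=[1,4] (faults so far: 2)
  step 3: ref 2 -> FAULT, evict 4, frames=[1,2] (faults so far: 3)
  step 4: ref 6 -> FAULT, evict 2, frames=[1,6] (faults so far: 4)
  step 5: ref 7 -> FAULT, evict 1, frames=[7,6] (faults so far: 5)
  step 6: ref 6 -> HIT, frames=[7,6] (faults so far: 5)
  step 7: ref 1 -> FAULT, evict 6, frames=[7,1] (faults so far: 6)
  step 8: ref 7 -> HIT, frames=[7,1] (faults so far: 6)
  step 9: ref 6 -> FAULT, evict 1, frames=[7,6] (faults so far: 7)
  step 10: ref 4 -> FAULT, evict 6, frames=[7,4] (faults so far: 8)
  step 11: ref 5 -> FAULT, evict 4, frames=[7,5] (faults so far: 9)
  Optimal total faults: 9

Answer: 9 10 9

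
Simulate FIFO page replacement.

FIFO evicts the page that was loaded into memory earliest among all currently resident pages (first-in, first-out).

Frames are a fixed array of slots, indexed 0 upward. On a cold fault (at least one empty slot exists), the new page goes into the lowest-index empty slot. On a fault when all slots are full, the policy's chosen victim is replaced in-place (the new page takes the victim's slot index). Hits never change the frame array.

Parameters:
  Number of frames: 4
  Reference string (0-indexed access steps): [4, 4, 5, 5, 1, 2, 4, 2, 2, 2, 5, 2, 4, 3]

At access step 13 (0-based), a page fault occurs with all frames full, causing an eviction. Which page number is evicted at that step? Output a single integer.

Answer: 4

Derivation:
Step 0: ref 4 -> FAULT, frames=[4,-,-,-]
Step 1: ref 4 -> HIT, frames=[4,-,-,-]
Step 2: ref 5 -> FAULT, frames=[4,5,-,-]
Step 3: ref 5 -> HIT, frames=[4,5,-,-]
Step 4: ref 1 -> FAULT, frames=[4,5,1,-]
Step 5: ref 2 -> FAULT, frames=[4,5,1,2]
Step 6: ref 4 -> HIT, frames=[4,5,1,2]
Step 7: ref 2 -> HIT, frames=[4,5,1,2]
Step 8: ref 2 -> HIT, frames=[4,5,1,2]
Step 9: ref 2 -> HIT, frames=[4,5,1,2]
Step 10: ref 5 -> HIT, frames=[4,5,1,2]
Step 11: ref 2 -> HIT, frames=[4,5,1,2]
Step 12: ref 4 -> HIT, frames=[4,5,1,2]
Step 13: ref 3 -> FAULT, evict 4, frames=[3,5,1,2]
At step 13: evicted page 4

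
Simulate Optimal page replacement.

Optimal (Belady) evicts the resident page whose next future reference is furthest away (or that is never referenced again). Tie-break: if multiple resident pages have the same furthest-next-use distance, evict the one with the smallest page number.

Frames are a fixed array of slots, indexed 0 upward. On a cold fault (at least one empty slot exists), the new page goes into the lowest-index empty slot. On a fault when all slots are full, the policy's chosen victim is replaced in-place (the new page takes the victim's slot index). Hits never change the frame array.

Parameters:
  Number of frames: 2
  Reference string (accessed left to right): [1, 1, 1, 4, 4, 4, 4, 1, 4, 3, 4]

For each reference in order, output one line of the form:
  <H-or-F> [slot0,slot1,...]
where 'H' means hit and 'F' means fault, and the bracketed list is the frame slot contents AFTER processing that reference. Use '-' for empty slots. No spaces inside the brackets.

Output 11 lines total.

F [1,-]
H [1,-]
H [1,-]
F [1,4]
H [1,4]
H [1,4]
H [1,4]
H [1,4]
H [1,4]
F [3,4]
H [3,4]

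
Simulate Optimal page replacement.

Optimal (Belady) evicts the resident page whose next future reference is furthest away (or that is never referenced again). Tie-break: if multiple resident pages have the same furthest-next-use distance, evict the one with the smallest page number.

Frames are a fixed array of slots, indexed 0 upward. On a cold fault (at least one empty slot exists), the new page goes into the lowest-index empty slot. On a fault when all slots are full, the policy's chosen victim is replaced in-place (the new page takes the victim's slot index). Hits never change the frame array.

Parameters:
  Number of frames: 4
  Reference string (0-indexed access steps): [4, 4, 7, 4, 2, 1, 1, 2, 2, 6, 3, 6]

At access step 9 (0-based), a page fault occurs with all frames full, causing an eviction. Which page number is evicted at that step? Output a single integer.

Step 0: ref 4 -> FAULT, frames=[4,-,-,-]
Step 1: ref 4 -> HIT, frames=[4,-,-,-]
Step 2: ref 7 -> FAULT, frames=[4,7,-,-]
Step 3: ref 4 -> HIT, frames=[4,7,-,-]
Step 4: ref 2 -> FAULT, frames=[4,7,2,-]
Step 5: ref 1 -> FAULT, frames=[4,7,2,1]
Step 6: ref 1 -> HIT, frames=[4,7,2,1]
Step 7: ref 2 -> HIT, frames=[4,7,2,1]
Step 8: ref 2 -> HIT, frames=[4,7,2,1]
Step 9: ref 6 -> FAULT, evict 1, frames=[4,7,2,6]
At step 9: evicted page 1

Answer: 1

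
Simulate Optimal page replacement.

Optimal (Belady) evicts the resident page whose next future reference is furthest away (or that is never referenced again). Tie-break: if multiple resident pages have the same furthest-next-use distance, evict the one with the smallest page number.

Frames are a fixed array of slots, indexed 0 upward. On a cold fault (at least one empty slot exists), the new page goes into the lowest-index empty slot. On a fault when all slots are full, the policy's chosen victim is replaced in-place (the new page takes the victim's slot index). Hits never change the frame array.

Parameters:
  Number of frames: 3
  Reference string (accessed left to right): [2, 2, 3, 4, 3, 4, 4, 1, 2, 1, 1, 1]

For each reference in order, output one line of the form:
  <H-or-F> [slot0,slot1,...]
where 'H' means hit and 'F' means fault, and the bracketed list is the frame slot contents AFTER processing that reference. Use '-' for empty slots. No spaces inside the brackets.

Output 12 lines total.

F [2,-,-]
H [2,-,-]
F [2,3,-]
F [2,3,4]
H [2,3,4]
H [2,3,4]
H [2,3,4]
F [2,1,4]
H [2,1,4]
H [2,1,4]
H [2,1,4]
H [2,1,4]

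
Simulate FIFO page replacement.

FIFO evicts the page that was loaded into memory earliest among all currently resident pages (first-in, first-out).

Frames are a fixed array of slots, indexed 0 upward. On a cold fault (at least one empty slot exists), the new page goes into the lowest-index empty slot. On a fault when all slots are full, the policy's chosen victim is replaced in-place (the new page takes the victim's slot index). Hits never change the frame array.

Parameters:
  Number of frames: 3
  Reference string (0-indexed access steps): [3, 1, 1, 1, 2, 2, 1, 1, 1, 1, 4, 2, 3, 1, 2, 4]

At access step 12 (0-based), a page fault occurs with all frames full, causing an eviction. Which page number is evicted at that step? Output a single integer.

Answer: 1

Derivation:
Step 0: ref 3 -> FAULT, frames=[3,-,-]
Step 1: ref 1 -> FAULT, frames=[3,1,-]
Step 2: ref 1 -> HIT, frames=[3,1,-]
Step 3: ref 1 -> HIT, frames=[3,1,-]
Step 4: ref 2 -> FAULT, frames=[3,1,2]
Step 5: ref 2 -> HIT, frames=[3,1,2]
Step 6: ref 1 -> HIT, frames=[3,1,2]
Step 7: ref 1 -> HIT, frames=[3,1,2]
Step 8: ref 1 -> HIT, frames=[3,1,2]
Step 9: ref 1 -> HIT, frames=[3,1,2]
Step 10: ref 4 -> FAULT, evict 3, frames=[4,1,2]
Step 11: ref 2 -> HIT, frames=[4,1,2]
Step 12: ref 3 -> FAULT, evict 1, frames=[4,3,2]
At step 12: evicted page 1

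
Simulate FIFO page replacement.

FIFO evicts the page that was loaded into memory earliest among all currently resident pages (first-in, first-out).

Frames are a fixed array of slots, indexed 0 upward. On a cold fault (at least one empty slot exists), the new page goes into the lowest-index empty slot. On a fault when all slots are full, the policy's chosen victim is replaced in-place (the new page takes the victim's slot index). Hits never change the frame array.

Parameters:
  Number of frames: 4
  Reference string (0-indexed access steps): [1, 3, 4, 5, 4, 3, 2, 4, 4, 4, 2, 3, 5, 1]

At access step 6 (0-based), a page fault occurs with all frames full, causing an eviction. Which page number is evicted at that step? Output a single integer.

Answer: 1

Derivation:
Step 0: ref 1 -> FAULT, frames=[1,-,-,-]
Step 1: ref 3 -> FAULT, frames=[1,3,-,-]
Step 2: ref 4 -> FAULT, frames=[1,3,4,-]
Step 3: ref 5 -> FAULT, frames=[1,3,4,5]
Step 4: ref 4 -> HIT, frames=[1,3,4,5]
Step 5: ref 3 -> HIT, frames=[1,3,4,5]
Step 6: ref 2 -> FAULT, evict 1, frames=[2,3,4,5]
At step 6: evicted page 1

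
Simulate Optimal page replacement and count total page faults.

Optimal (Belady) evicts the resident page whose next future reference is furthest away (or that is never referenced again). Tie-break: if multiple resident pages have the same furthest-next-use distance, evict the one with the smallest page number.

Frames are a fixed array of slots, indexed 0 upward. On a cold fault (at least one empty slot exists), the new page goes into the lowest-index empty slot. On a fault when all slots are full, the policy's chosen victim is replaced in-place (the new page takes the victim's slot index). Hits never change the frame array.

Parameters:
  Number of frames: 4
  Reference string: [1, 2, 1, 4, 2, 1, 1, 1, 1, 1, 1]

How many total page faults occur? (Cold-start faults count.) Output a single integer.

Step 0: ref 1 → FAULT, frames=[1,-,-,-]
Step 1: ref 2 → FAULT, frames=[1,2,-,-]
Step 2: ref 1 → HIT, frames=[1,2,-,-]
Step 3: ref 4 → FAULT, frames=[1,2,4,-]
Step 4: ref 2 → HIT, frames=[1,2,4,-]
Step 5: ref 1 → HIT, frames=[1,2,4,-]
Step 6: ref 1 → HIT, frames=[1,2,4,-]
Step 7: ref 1 → HIT, frames=[1,2,4,-]
Step 8: ref 1 → HIT, frames=[1,2,4,-]
Step 9: ref 1 → HIT, frames=[1,2,4,-]
Step 10: ref 1 → HIT, frames=[1,2,4,-]
Total faults: 3

Answer: 3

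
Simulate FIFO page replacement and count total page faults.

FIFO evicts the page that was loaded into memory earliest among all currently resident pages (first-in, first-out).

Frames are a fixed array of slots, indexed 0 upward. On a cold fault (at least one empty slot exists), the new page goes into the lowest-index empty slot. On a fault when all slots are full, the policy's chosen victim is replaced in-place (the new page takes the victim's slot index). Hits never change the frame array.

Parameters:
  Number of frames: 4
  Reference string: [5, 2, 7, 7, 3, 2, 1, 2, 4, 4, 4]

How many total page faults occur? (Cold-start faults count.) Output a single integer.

Step 0: ref 5 → FAULT, frames=[5,-,-,-]
Step 1: ref 2 → FAULT, frames=[5,2,-,-]
Step 2: ref 7 → FAULT, frames=[5,2,7,-]
Step 3: ref 7 → HIT, frames=[5,2,7,-]
Step 4: ref 3 → FAULT, frames=[5,2,7,3]
Step 5: ref 2 → HIT, frames=[5,2,7,3]
Step 6: ref 1 → FAULT (evict 5), frames=[1,2,7,3]
Step 7: ref 2 → HIT, frames=[1,2,7,3]
Step 8: ref 4 → FAULT (evict 2), frames=[1,4,7,3]
Step 9: ref 4 → HIT, frames=[1,4,7,3]
Step 10: ref 4 → HIT, frames=[1,4,7,3]
Total faults: 6

Answer: 6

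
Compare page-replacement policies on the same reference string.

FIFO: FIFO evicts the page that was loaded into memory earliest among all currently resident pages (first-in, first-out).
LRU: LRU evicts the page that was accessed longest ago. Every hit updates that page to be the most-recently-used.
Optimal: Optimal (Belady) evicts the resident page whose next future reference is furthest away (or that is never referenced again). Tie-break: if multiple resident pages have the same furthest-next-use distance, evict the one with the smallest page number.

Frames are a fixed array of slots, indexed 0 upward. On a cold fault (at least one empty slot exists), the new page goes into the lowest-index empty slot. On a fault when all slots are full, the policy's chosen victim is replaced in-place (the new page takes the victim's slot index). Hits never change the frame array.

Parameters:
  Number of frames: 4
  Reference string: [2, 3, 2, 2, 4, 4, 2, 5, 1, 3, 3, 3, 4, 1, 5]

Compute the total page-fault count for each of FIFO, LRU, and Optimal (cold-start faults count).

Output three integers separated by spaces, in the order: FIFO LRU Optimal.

Answer: 5 7 5

Derivation:
--- FIFO ---
  step 0: ref 2 -> FAULT, frames=[2,-,-,-] (faults so far: 1)
  step 1: ref 3 -> FAULT, frames=[2,3,-,-] (faults so far: 2)
  step 2: ref 2 -> HIT, frames=[2,3,-,-] (faults so far: 2)
  step 3: ref 2 -> HIT, frames=[2,3,-,-] (faults so far: 2)
  step 4: ref 4 -> FAULT, frames=[2,3,4,-] (faults so far: 3)
  step 5: ref 4 -> HIT, frames=[2,3,4,-] (faults so far: 3)
  step 6: ref 2 -> HIT, frames=[2,3,4,-] (faults so far: 3)
  step 7: ref 5 -> FAULT, frames=[2,3,4,5] (faults so far: 4)
  step 8: ref 1 -> FAULT, evict 2, frames=[1,3,4,5] (faults so far: 5)
  step 9: ref 3 -> HIT, frames=[1,3,4,5] (faults so far: 5)
  step 10: ref 3 -> HIT, frames=[1,3,4,5] (faults so far: 5)
  step 11: ref 3 -> HIT, frames=[1,3,4,5] (faults so far: 5)
  step 12: ref 4 -> HIT, frames=[1,3,4,5] (faults so far: 5)
  step 13: ref 1 -> HIT, frames=[1,3,4,5] (faults so far: 5)
  step 14: ref 5 -> HIT, frames=[1,3,4,5] (faults so far: 5)
  FIFO total faults: 5
--- LRU ---
  step 0: ref 2 -> FAULT, frames=[2,-,-,-] (faults so far: 1)
  step 1: ref 3 -> FAULT, frames=[2,3,-,-] (faults so far: 2)
  step 2: ref 2 -> HIT, frames=[2,3,-,-] (faults so far: 2)
  step 3: ref 2 -> HIT, frames=[2,3,-,-] (faults so far: 2)
  step 4: ref 4 -> FAULT, frames=[2,3,4,-] (faults so far: 3)
  step 5: ref 4 -> HIT, frames=[2,3,4,-] (faults so far: 3)
  step 6: ref 2 -> HIT, frames=[2,3,4,-] (faults so far: 3)
  step 7: ref 5 -> FAULT, frames=[2,3,4,5] (faults so far: 4)
  step 8: ref 1 -> FAULT, evict 3, frames=[2,1,4,5] (faults so far: 5)
  step 9: ref 3 -> FAULT, evict 4, frames=[2,1,3,5] (faults so far: 6)
  step 10: ref 3 -> HIT, frames=[2,1,3,5] (faults so far: 6)
  step 11: ref 3 -> HIT, frames=[2,1,3,5] (faults so far: 6)
  step 12: ref 4 -> FAULT, evict 2, frames=[4,1,3,5] (faults so far: 7)
  step 13: ref 1 -> HIT, frames=[4,1,3,5] (faults so far: 7)
  step 14: ref 5 -> HIT, frames=[4,1,3,5] (faults so far: 7)
  LRU total faults: 7
--- Optimal ---
  step 0: ref 2 -> FAULT, frames=[2,-,-,-] (faults so far: 1)
  step 1: ref 3 -> FAULT, frames=[2,3,-,-] (faults so far: 2)
  step 2: ref 2 -> HIT, frames=[2,3,-,-] (faults so far: 2)
  step 3: ref 2 -> HIT, frames=[2,3,-,-] (faults so far: 2)
  step 4: ref 4 -> FAULT, frames=[2,3,4,-] (faults so far: 3)
  step 5: ref 4 -> HIT, frames=[2,3,4,-] (faults so far: 3)
  step 6: ref 2 -> HIT, frames=[2,3,4,-] (faults so far: 3)
  step 7: ref 5 -> FAULT, frames=[2,3,4,5] (faults so far: 4)
  step 8: ref 1 -> FAULT, evict 2, frames=[1,3,4,5] (faults so far: 5)
  step 9: ref 3 -> HIT, frames=[1,3,4,5] (faults so far: 5)
  step 10: ref 3 -> HIT, frames=[1,3,4,5] (faults so far: 5)
  step 11: ref 3 -> HIT, frames=[1,3,4,5] (faults so far: 5)
  step 12: ref 4 -> HIT, frames=[1,3,4,5] (faults so far: 5)
  step 13: ref 1 -> HIT, frames=[1,3,4,5] (faults so far: 5)
  step 14: ref 5 -> HIT, frames=[1,3,4,5] (faults so far: 5)
  Optimal total faults: 5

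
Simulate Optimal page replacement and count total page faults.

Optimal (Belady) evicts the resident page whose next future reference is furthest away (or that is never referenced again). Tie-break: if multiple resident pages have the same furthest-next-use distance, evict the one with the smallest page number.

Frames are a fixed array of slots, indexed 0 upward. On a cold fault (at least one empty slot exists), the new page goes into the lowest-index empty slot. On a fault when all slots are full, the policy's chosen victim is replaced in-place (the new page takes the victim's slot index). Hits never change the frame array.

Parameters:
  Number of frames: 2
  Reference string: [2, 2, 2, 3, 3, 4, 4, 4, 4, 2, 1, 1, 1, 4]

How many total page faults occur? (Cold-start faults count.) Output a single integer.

Step 0: ref 2 → FAULT, frames=[2,-]
Step 1: ref 2 → HIT, frames=[2,-]
Step 2: ref 2 → HIT, frames=[2,-]
Step 3: ref 3 → FAULT, frames=[2,3]
Step 4: ref 3 → HIT, frames=[2,3]
Step 5: ref 4 → FAULT (evict 3), frames=[2,4]
Step 6: ref 4 → HIT, frames=[2,4]
Step 7: ref 4 → HIT, frames=[2,4]
Step 8: ref 4 → HIT, frames=[2,4]
Step 9: ref 2 → HIT, frames=[2,4]
Step 10: ref 1 → FAULT (evict 2), frames=[1,4]
Step 11: ref 1 → HIT, frames=[1,4]
Step 12: ref 1 → HIT, frames=[1,4]
Step 13: ref 4 → HIT, frames=[1,4]
Total faults: 4

Answer: 4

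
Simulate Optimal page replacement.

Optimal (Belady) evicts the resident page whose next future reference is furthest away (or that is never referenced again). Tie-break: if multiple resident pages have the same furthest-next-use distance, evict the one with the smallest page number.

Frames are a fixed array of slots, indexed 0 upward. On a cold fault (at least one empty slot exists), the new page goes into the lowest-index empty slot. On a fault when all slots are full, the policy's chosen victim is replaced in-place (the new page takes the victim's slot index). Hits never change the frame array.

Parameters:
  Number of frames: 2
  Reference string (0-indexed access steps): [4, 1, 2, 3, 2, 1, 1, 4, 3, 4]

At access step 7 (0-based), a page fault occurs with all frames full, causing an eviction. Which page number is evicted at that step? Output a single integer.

Answer: 1

Derivation:
Step 0: ref 4 -> FAULT, frames=[4,-]
Step 1: ref 1 -> FAULT, frames=[4,1]
Step 2: ref 2 -> FAULT, evict 4, frames=[2,1]
Step 3: ref 3 -> FAULT, evict 1, frames=[2,3]
Step 4: ref 2 -> HIT, frames=[2,3]
Step 5: ref 1 -> FAULT, evict 2, frames=[1,3]
Step 6: ref 1 -> HIT, frames=[1,3]
Step 7: ref 4 -> FAULT, evict 1, frames=[4,3]
At step 7: evicted page 1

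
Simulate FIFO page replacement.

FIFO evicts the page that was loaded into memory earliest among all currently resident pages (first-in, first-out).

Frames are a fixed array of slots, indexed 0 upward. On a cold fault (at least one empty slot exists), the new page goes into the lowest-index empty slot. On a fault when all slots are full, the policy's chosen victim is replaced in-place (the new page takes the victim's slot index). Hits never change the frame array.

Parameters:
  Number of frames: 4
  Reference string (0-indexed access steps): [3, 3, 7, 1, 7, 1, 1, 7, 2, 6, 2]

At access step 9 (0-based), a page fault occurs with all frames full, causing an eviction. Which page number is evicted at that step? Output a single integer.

Step 0: ref 3 -> FAULT, frames=[3,-,-,-]
Step 1: ref 3 -> HIT, frames=[3,-,-,-]
Step 2: ref 7 -> FAULT, frames=[3,7,-,-]
Step 3: ref 1 -> FAULT, frames=[3,7,1,-]
Step 4: ref 7 -> HIT, frames=[3,7,1,-]
Step 5: ref 1 -> HIT, frames=[3,7,1,-]
Step 6: ref 1 -> HIT, frames=[3,7,1,-]
Step 7: ref 7 -> HIT, frames=[3,7,1,-]
Step 8: ref 2 -> FAULT, frames=[3,7,1,2]
Step 9: ref 6 -> FAULT, evict 3, frames=[6,7,1,2]
At step 9: evicted page 3

Answer: 3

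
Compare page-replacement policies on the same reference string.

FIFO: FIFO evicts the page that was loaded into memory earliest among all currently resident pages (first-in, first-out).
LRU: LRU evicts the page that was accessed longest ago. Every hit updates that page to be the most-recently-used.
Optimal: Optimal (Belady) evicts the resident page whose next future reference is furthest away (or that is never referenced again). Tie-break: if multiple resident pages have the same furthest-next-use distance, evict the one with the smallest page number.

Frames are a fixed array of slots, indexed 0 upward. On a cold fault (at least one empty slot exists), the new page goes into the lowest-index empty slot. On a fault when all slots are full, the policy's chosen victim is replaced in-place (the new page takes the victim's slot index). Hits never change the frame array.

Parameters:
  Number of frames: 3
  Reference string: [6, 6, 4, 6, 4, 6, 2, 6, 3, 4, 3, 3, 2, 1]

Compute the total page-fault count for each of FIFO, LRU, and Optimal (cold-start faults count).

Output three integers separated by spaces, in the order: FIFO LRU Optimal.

Answer: 5 7 5

Derivation:
--- FIFO ---
  step 0: ref 6 -> FAULT, frames=[6,-,-] (faults so far: 1)
  step 1: ref 6 -> HIT, frames=[6,-,-] (faults so far: 1)
  step 2: ref 4 -> FAULT, frames=[6,4,-] (faults so far: 2)
  step 3: ref 6 -> HIT, frames=[6,4,-] (faults so far: 2)
  step 4: ref 4 -> HIT, frames=[6,4,-] (faults so far: 2)
  step 5: ref 6 -> HIT, frames=[6,4,-] (faults so far: 2)
  step 6: ref 2 -> FAULT, frames=[6,4,2] (faults so far: 3)
  step 7: ref 6 -> HIT, frames=[6,4,2] (faults so far: 3)
  step 8: ref 3 -> FAULT, evict 6, frames=[3,4,2] (faults so far: 4)
  step 9: ref 4 -> HIT, frames=[3,4,2] (faults so far: 4)
  step 10: ref 3 -> HIT, frames=[3,4,2] (faults so far: 4)
  step 11: ref 3 -> HIT, frames=[3,4,2] (faults so far: 4)
  step 12: ref 2 -> HIT, frames=[3,4,2] (faults so far: 4)
  step 13: ref 1 -> FAULT, evict 4, frames=[3,1,2] (faults so far: 5)
  FIFO total faults: 5
--- LRU ---
  step 0: ref 6 -> FAULT, frames=[6,-,-] (faults so far: 1)
  step 1: ref 6 -> HIT, frames=[6,-,-] (faults so far: 1)
  step 2: ref 4 -> FAULT, frames=[6,4,-] (faults so far: 2)
  step 3: ref 6 -> HIT, frames=[6,4,-] (faults so far: 2)
  step 4: ref 4 -> HIT, frames=[6,4,-] (faults so far: 2)
  step 5: ref 6 -> HIT, frames=[6,4,-] (faults so far: 2)
  step 6: ref 2 -> FAULT, frames=[6,4,2] (faults so far: 3)
  step 7: ref 6 -> HIT, frames=[6,4,2] (faults so far: 3)
  step 8: ref 3 -> FAULT, evict 4, frames=[6,3,2] (faults so far: 4)
  step 9: ref 4 -> FAULT, evict 2, frames=[6,3,4] (faults so far: 5)
  step 10: ref 3 -> HIT, frames=[6,3,4] (faults so far: 5)
  step 11: ref 3 -> HIT, frames=[6,3,4] (faults so far: 5)
  step 12: ref 2 -> FAULT, evict 6, frames=[2,3,4] (faults so far: 6)
  step 13: ref 1 -> FAULT, evict 4, frames=[2,3,1] (faults so far: 7)
  LRU total faults: 7
--- Optimal ---
  step 0: ref 6 -> FAULT, frames=[6,-,-] (faults so far: 1)
  step 1: ref 6 -> HIT, frames=[6,-,-] (faults so far: 1)
  step 2: ref 4 -> FAULT, frames=[6,4,-] (faults so far: 2)
  step 3: ref 6 -> HIT, frames=[6,4,-] (faults so far: 2)
  step 4: ref 4 -> HIT, frames=[6,4,-] (faults so far: 2)
  step 5: ref 6 -> HIT, frames=[6,4,-] (faults so far: 2)
  step 6: ref 2 -> FAULT, frames=[6,4,2] (faults so far: 3)
  step 7: ref 6 -> HIT, frames=[6,4,2] (faults so far: 3)
  step 8: ref 3 -> FAULT, evict 6, frames=[3,4,2] (faults so far: 4)
  step 9: ref 4 -> HIT, frames=[3,4,2] (faults so far: 4)
  step 10: ref 3 -> HIT, frames=[3,4,2] (faults so far: 4)
  step 11: ref 3 -> HIT, frames=[3,4,2] (faults so far: 4)
  step 12: ref 2 -> HIT, frames=[3,4,2] (faults so far: 4)
  step 13: ref 1 -> FAULT, evict 2, frames=[3,4,1] (faults so far: 5)
  Optimal total faults: 5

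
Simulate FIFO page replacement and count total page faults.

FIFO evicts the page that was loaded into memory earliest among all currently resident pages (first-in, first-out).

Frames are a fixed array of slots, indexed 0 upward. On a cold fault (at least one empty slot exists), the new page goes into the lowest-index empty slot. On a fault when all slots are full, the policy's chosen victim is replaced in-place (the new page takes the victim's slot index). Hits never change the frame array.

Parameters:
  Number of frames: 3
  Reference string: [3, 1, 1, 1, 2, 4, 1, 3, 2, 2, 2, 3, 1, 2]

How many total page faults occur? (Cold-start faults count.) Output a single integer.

Step 0: ref 3 → FAULT, frames=[3,-,-]
Step 1: ref 1 → FAULT, frames=[3,1,-]
Step 2: ref 1 → HIT, frames=[3,1,-]
Step 3: ref 1 → HIT, frames=[3,1,-]
Step 4: ref 2 → FAULT, frames=[3,1,2]
Step 5: ref 4 → FAULT (evict 3), frames=[4,1,2]
Step 6: ref 1 → HIT, frames=[4,1,2]
Step 7: ref 3 → FAULT (evict 1), frames=[4,3,2]
Step 8: ref 2 → HIT, frames=[4,3,2]
Step 9: ref 2 → HIT, frames=[4,3,2]
Step 10: ref 2 → HIT, frames=[4,3,2]
Step 11: ref 3 → HIT, frames=[4,3,2]
Step 12: ref 1 → FAULT (evict 2), frames=[4,3,1]
Step 13: ref 2 → FAULT (evict 4), frames=[2,3,1]
Total faults: 7

Answer: 7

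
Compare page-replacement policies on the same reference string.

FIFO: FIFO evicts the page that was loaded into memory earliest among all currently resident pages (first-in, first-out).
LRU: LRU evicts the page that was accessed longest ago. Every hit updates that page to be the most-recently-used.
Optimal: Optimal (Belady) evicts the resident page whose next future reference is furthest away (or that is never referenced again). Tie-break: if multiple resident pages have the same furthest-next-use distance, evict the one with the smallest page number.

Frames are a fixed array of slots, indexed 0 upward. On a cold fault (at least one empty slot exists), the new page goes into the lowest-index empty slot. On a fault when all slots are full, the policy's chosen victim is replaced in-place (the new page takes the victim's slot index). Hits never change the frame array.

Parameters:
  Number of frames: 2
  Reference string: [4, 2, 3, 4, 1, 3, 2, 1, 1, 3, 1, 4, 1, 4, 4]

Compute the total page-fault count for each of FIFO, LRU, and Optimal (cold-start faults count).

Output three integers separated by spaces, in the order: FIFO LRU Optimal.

Answer: 11 10 7

Derivation:
--- FIFO ---
  step 0: ref 4 -> FAULT, frames=[4,-] (faults so far: 1)
  step 1: ref 2 -> FAULT, frames=[4,2] (faults so far: 2)
  step 2: ref 3 -> FAULT, evict 4, frames=[3,2] (faults so far: 3)
  step 3: ref 4 -> FAULT, evict 2, frames=[3,4] (faults so far: 4)
  step 4: ref 1 -> FAULT, evict 3, frames=[1,4] (faults so far: 5)
  step 5: ref 3 -> FAULT, evict 4, frames=[1,3] (faults so far: 6)
  step 6: ref 2 -> FAULT, evict 1, frames=[2,3] (faults so far: 7)
  step 7: ref 1 -> FAULT, evict 3, frames=[2,1] (faults so far: 8)
  step 8: ref 1 -> HIT, frames=[2,1] (faults so far: 8)
  step 9: ref 3 -> FAULT, evict 2, frames=[3,1] (faults so far: 9)
  step 10: ref 1 -> HIT, frames=[3,1] (faults so far: 9)
  step 11: ref 4 -> FAULT, evict 1, frames=[3,4] (faults so far: 10)
  step 12: ref 1 -> FAULT, evict 3, frames=[1,4] (faults so far: 11)
  step 13: ref 4 -> HIT, frames=[1,4] (faults so far: 11)
  step 14: ref 4 -> HIT, frames=[1,4] (faults so far: 11)
  FIFO total faults: 11
--- LRU ---
  step 0: ref 4 -> FAULT, frames=[4,-] (faults so far: 1)
  step 1: ref 2 -> FAULT, frames=[4,2] (faults so far: 2)
  step 2: ref 3 -> FAULT, evict 4, frames=[3,2] (faults so far: 3)
  step 3: ref 4 -> FAULT, evict 2, frames=[3,4] (faults so far: 4)
  step 4: ref 1 -> FAULT, evict 3, frames=[1,4] (faults so far: 5)
  step 5: ref 3 -> FAULT, evict 4, frames=[1,3] (faults so far: 6)
  step 6: ref 2 -> FAULT, evict 1, frames=[2,3] (faults so far: 7)
  step 7: ref 1 -> FAULT, evict 3, frames=[2,1] (faults so far: 8)
  step 8: ref 1 -> HIT, frames=[2,1] (faults so far: 8)
  step 9: ref 3 -> FAULT, evict 2, frames=[3,1] (faults so far: 9)
  step 10: ref 1 -> HIT, frames=[3,1] (faults so far: 9)
  step 11: ref 4 -> FAULT, evict 3, frames=[4,1] (faults so far: 10)
  step 12: ref 1 -> HIT, frames=[4,1] (faults so far: 10)
  step 13: ref 4 -> HIT, frames=[4,1] (faults so far: 10)
  step 14: ref 4 -> HIT, frames=[4,1] (faults so far: 10)
  LRU total faults: 10
--- Optimal ---
  step 0: ref 4 -> FAULT, frames=[4,-] (faults so far: 1)
  step 1: ref 2 -> FAULT, frames=[4,2] (faults so far: 2)
  step 2: ref 3 -> FAULT, evict 2, frames=[4,3] (faults so far: 3)
  step 3: ref 4 -> HIT, frames=[4,3] (faults so far: 3)
  step 4: ref 1 -> FAULT, evict 4, frames=[1,3] (faults so far: 4)
  step 5: ref 3 -> HIT, frames=[1,3] (faults so far: 4)
  step 6: ref 2 -> FAULT, evict 3, frames=[1,2] (faults so far: 5)
  step 7: ref 1 -> HIT, frames=[1,2] (faults so far: 5)
  step 8: ref 1 -> HIT, frames=[1,2] (faults so far: 5)
  step 9: ref 3 -> FAULT, evict 2, frames=[1,3] (faults so far: 6)
  step 10: ref 1 -> HIT, frames=[1,3] (faults so far: 6)
  step 11: ref 4 -> FAULT, evict 3, frames=[1,4] (faults so far: 7)
  step 12: ref 1 -> HIT, frames=[1,4] (faults so far: 7)
  step 13: ref 4 -> HIT, frames=[1,4] (faults so far: 7)
  step 14: ref 4 -> HIT, frames=[1,4] (faults so far: 7)
  Optimal total faults: 7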